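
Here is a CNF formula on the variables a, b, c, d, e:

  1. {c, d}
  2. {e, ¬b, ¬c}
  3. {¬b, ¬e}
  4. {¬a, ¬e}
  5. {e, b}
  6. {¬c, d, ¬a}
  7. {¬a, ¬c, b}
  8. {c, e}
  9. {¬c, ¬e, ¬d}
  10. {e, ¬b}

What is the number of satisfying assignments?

The models are:
  a=0 b=0 c=0 d=1 e=1
  a=0 b=0 c=1 d=0 e=1
Count: 2.

2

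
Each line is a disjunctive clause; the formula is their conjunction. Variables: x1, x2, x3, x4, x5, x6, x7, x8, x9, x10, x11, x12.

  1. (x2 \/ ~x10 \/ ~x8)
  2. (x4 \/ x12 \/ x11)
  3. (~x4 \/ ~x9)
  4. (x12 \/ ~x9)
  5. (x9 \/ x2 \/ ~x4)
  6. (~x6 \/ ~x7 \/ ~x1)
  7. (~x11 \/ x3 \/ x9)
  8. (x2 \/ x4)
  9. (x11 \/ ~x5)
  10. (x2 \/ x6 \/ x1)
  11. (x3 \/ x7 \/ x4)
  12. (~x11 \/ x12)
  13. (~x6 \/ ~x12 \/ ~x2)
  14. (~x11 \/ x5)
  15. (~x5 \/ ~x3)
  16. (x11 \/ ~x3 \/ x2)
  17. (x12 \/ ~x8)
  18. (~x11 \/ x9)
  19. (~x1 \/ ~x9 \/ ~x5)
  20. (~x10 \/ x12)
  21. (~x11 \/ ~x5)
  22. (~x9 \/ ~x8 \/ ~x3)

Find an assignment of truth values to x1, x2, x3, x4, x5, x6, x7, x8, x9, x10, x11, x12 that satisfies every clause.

Pure literal: x8 appears only negated; assign x8 = False.
Pure literal: x10 appears only negated; assign x10 = False.
Branch on x1: take x1 = True.
Set x2 = True and propagate.
The remaining clauses are satisfied by x3 = True, x4 = False, x5 = False, x6 = False, x7 = False, x9 = True, x11 = False, x12 = True.

x1=T, x2=T, x3=T, x4=F, x5=F, x6=F, x7=F, x8=F, x9=T, x10=F, x11=F, x12=T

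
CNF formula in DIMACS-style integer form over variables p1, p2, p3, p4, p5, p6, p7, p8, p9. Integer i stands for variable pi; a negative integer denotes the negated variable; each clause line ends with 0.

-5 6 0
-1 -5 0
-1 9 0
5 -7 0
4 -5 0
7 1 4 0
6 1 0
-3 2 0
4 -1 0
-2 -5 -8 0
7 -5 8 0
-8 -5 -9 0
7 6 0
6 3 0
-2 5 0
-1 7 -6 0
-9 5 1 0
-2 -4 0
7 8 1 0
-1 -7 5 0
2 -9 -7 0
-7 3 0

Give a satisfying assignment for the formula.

p1=False, p2=False, p3=False, p4=True, p5=True, p6=True, p7=False, p8=True, p9=False

Try p1 = False.
  then p6 is forced to True.
For the remaining variables, p2 = False, p3 = False, p4 = True, p5 = True, p7 = False, p8 = True, p9 = False works.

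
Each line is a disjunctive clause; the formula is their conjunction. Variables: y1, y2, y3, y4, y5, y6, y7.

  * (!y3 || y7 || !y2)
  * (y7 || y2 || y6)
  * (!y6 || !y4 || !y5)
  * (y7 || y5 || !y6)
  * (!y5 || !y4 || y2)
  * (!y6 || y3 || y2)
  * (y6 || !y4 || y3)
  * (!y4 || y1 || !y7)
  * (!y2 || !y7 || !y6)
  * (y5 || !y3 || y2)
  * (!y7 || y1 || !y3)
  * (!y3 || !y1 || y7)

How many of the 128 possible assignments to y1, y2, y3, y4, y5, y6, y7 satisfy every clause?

21

Split on y7, then y2.
  y7=T, y2=T: y5 free; 4 ways for (y1,y3,y4,y6) × 2^1 = 8.
  y7=T, y2=F: 6 of the 32 assignments to (y1,y3,y4,y5,y6) work.
  y7=F, y2=T: y1 free; 3 ways for (y3,y4,y5,y6) × 2^1 = 6.
  y7=F, y2=F: remaining (y1,y3,y4,y5,y6) ∈ {(F,T,F,T,T)} — 1.
Total: 8 + 6 + 6 + 1 = 21.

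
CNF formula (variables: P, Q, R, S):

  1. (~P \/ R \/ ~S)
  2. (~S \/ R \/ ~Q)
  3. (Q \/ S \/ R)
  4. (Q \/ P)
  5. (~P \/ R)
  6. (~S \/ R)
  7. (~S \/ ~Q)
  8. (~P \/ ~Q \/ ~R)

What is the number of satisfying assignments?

4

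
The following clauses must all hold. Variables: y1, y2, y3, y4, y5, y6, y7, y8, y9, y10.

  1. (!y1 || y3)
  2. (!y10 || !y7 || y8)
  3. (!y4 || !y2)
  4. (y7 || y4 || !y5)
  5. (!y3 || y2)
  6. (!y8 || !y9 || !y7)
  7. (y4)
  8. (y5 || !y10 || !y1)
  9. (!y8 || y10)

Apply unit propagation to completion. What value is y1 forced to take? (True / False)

False

Unit clause (y4) sets y4 = True.
(!y2 || !y4): since y4 = True, the clause reduces to (!y2). y2 = False.
In (y2 || !y3), y2 is now false; !y3 must hold, so y3 = False.
(y3 || !y1) with y3 = False leaves only !y1, so y1 = False.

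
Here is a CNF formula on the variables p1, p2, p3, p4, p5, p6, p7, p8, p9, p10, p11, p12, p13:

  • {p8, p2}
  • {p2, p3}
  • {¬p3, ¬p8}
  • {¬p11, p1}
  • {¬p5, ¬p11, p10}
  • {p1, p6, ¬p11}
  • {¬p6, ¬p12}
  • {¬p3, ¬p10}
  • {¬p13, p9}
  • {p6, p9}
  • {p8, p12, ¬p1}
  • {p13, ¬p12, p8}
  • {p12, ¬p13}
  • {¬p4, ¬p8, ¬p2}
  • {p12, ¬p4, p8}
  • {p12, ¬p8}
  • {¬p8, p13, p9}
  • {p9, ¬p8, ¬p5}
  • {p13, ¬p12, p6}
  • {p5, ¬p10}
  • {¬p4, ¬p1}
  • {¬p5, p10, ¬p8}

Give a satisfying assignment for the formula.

p1 = T  p2 = T  p3 = F  p4 = F  p5 = F  p6 = F  p7 = T  p8 = F  p9 = T  p10 = F  p11 = T  p12 = T  p13 = T

Pure literal: p4 appears only negated; assign p4 = False.
p9 occurs only positively in the remaining clauses — set p9 = True.
Set p1 = True and propagate.
For the remaining variables, p2 = True, p3 = False, p5 = False, p6 = False, p7 = True, p8 = False, p10 = False, p11 = True, p12 = True, p13 = True works.
Every clause has at least one true literal under this assignment.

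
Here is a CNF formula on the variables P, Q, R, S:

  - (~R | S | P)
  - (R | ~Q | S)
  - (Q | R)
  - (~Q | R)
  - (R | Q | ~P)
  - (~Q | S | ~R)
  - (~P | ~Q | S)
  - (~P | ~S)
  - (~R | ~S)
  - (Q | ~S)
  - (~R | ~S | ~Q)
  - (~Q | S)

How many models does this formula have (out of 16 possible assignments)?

1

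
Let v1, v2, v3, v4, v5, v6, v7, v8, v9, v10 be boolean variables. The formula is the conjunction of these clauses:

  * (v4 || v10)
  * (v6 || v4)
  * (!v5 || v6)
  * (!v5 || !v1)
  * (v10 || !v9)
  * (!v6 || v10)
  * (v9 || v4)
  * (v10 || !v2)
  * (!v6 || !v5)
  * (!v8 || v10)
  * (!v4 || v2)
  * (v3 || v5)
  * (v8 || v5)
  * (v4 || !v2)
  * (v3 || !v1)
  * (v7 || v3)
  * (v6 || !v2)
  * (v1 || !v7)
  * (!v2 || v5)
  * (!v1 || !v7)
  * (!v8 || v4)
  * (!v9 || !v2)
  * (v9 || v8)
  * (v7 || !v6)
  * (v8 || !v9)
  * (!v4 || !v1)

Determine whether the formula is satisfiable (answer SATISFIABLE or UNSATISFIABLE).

v4 = True:
  propagation gives v2=True, v10=True, v6=True, v5=False; an empty clause results — contradiction.
v4 = False:
  propagation gives v10=True, v6=True, v9=True, v5=False; an empty clause results — contradiction.
Every branch closes, so no satisfying assignment exists.

UNSATISFIABLE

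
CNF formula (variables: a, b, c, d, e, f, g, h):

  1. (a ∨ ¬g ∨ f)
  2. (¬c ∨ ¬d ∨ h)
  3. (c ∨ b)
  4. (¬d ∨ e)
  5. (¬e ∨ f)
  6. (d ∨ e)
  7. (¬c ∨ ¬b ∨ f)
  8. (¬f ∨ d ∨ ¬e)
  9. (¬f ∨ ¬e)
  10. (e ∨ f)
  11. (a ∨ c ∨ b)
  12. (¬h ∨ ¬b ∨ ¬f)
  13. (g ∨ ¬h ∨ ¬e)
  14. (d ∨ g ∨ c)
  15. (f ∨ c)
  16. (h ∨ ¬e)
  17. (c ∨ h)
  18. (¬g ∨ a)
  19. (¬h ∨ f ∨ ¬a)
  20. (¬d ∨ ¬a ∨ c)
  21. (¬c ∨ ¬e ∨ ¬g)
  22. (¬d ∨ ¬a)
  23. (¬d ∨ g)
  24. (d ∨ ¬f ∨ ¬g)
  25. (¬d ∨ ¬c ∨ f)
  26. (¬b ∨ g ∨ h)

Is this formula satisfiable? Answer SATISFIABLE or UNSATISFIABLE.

UNSATISFIABLE

f = True:
  propagation gives e=False, d=False; an empty clause results — contradiction.
f = False:
  propagation gives e=False; an empty clause results — contradiction.
Every branch closes, so no satisfying assignment exists.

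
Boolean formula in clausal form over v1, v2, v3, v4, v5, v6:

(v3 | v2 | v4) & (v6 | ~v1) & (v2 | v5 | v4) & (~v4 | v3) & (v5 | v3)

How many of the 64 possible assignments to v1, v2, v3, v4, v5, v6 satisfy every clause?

Split on v3, then v4.
  v3=T, v4=T: v2, v5 free; 3 ways for (v1,v6) × 2^2 = 12.
  v3=T, v4=F: 9 of the 16 assignments to (v1,v2,v5,v6) work.
  v3=F, v4=T: a clause becomes empty — 0.
  v3=F, v4=F: remaining (v1,v2,v5,v6) ∈ {(F,T,T,F); (F,T,T,T); (T,T,T,T)} — 3.
Total: 12 + 9 + 0 + 3 = 24.

24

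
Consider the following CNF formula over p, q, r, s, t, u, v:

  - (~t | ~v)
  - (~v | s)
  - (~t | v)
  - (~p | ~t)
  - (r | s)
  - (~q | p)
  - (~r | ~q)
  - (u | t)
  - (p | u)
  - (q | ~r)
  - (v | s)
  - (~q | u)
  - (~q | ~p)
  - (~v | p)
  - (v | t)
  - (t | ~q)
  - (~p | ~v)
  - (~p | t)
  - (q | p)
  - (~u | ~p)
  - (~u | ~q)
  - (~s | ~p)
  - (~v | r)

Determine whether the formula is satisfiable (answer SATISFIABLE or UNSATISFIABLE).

p = True:
  propagation gives t=False; an empty clause results — contradiction.
p = False:
  propagation gives q=False; an empty clause results — contradiction.
Every branch closes, so no satisfying assignment exists.

UNSATISFIABLE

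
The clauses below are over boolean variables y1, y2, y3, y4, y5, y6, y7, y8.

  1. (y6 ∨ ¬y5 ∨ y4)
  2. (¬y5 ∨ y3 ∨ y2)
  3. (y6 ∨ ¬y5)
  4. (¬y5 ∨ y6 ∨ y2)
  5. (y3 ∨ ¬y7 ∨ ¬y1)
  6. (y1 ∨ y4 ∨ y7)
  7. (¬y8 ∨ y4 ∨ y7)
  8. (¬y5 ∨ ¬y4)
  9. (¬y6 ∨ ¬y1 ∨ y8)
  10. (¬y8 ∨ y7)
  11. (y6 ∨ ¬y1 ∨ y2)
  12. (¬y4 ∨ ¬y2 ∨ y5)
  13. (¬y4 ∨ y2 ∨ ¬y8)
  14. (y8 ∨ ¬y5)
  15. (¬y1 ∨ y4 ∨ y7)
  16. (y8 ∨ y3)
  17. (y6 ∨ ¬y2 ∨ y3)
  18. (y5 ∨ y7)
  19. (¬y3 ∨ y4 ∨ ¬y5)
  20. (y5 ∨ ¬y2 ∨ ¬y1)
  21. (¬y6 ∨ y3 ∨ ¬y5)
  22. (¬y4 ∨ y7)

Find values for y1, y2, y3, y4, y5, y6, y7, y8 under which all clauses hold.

y1=True, y2=False, y3=True, y4=False, y5=False, y6=True, y7=True, y8=True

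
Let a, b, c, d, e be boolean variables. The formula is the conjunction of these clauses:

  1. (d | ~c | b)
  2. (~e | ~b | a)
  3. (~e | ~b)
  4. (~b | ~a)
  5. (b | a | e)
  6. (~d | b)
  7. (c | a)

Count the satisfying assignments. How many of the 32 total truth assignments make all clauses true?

The models are:
  a=F b=T c=T d=F e=F
  a=F b=T c=T d=T e=F
  a=T b=F c=F d=F e=F
  a=T b=F c=F d=F e=T
That's 4 in total.

4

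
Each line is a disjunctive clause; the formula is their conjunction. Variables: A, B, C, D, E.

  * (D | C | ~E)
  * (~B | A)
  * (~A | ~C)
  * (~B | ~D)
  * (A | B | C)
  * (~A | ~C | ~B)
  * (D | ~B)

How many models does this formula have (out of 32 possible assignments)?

Satisfying assignments:
  A=0 B=0 C=1 D=0 E=0
  A=0 B=0 C=1 D=0 E=1
  A=0 B=0 C=1 D=1 E=0
  A=0 B=0 C=1 D=1 E=1
  A=1 B=0 C=0 D=0 E=0
  A=1 B=0 C=0 D=1 E=0
  A=1 B=0 C=0 D=1 E=1
That's 7 in total.

7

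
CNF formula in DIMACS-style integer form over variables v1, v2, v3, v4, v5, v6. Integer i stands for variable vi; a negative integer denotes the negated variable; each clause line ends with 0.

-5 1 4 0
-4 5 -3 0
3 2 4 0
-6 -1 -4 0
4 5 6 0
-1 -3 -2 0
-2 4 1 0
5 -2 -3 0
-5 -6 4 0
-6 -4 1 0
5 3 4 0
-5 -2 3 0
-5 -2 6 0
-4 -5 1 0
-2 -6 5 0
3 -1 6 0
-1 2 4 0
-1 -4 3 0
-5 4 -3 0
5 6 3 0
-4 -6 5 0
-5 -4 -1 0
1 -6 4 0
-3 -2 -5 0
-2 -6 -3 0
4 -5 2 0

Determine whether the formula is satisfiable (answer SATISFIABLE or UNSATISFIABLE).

v4 = True:
  v5 = True:
    propagation gives v1=True; an empty clause results — contradiction.
  v5 = False:
    propagation gives v3=False, v1=False, v6=False; an empty clause results — contradiction.
v4 = False:
  v5 = True:
    propagation gives v1=True, v6=False, v2=False; an empty clause results — contradiction.
  v5 = False:
    propagation gives v6=True, v3=True, v2=False, v1=False; an empty clause results — contradiction.
Every branch closes, so no satisfying assignment exists.

UNSATISFIABLE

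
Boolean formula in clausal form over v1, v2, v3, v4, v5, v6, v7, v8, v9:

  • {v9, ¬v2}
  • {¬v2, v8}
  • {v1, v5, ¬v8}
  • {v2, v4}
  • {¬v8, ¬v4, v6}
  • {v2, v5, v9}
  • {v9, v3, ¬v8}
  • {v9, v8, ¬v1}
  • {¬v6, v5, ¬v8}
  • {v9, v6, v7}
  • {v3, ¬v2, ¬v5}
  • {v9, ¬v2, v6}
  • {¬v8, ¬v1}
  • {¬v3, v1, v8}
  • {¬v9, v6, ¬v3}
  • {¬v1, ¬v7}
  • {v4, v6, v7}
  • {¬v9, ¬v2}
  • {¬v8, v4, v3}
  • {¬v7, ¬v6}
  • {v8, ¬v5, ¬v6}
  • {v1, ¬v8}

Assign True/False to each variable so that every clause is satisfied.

v1=False, v2=False, v3=False, v4=True, v5=True, v6=False, v7=False, v8=False, v9=True

Check each clause:
  1. {¬v2, v9} — v9 is true.
  2. {v8, ¬v2} — ¬v2 is true.
  3. {v1, ¬v8, v5} — ¬v8 is true.
  4. {v2, v4} — v4 is true.
  5. {¬v4, ¬v8, v6} — ¬v8 is true.
  6. {v5, v9, v2} — v9 is true.
  7. {¬v8, v3, v9} — ¬v8 is true.
  8. {v8, ¬v1, v9} — v9 is true.
  9. {¬v8, ¬v6, v5} — ¬v8 is true.
  10. {v6, v9, v7} — v9 is true.
  11. {v3, ¬v2, ¬v5} — ¬v2 is true.
  12. {v9, ¬v2, v6} — v9 is true.
  13. {¬v1, ¬v8} — ¬v8 is true.
  14. {v1, ¬v3, v8} — ¬v3 is true.
  15. {¬v9, ¬v3, v6} — ¬v3 is true.
  16. {¬v7, ¬v1} — ¬v7 is true.
  17. {v4, v6, v7} — v4 is true.
  18. {¬v9, ¬v2} — ¬v2 is true.
  19. {v3, v4, ¬v8} — ¬v8 is true.
  20. {¬v6, ¬v7} — ¬v7 is true.
  21. {¬v5, v8, ¬v6} — ¬v6 is true.
  22. {¬v8, v1} — ¬v8 is true.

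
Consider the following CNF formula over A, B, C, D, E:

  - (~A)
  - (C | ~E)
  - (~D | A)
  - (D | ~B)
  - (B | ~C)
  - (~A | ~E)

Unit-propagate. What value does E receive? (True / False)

False

Unit clause (~A) sets A = False.
In (A | ~D), A is now false; ~D must hold, so D = False.
In (D | ~B), D is now false; ~B must hold, so B = False.
(~C | B) with B = False leaves only ~C, so C = False.
(C | ~E) with C = False leaves only ~E, so E = False.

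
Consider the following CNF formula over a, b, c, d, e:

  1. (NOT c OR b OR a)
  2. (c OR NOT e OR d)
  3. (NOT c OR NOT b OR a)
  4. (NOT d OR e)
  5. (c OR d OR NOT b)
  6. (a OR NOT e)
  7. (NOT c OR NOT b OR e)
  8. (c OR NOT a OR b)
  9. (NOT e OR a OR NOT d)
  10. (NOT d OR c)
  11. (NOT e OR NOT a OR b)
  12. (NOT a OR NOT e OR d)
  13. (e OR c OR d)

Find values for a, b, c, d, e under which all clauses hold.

Set a = True and propagate.
For the remaining variables, b = True, c = True, d = True, e = True works.

a=1  b=1  c=1  d=1  e=1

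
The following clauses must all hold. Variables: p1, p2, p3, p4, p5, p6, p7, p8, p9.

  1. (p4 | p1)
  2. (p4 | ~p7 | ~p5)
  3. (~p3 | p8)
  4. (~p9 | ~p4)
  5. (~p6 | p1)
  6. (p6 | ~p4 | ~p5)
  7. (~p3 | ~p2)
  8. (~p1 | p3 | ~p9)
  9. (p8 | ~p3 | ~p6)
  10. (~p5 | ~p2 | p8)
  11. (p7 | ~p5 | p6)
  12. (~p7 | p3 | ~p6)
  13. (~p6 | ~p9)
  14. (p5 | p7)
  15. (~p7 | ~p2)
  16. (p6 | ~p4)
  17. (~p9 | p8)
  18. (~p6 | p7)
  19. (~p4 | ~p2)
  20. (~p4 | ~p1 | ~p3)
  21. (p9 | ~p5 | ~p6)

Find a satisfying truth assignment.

p1=1, p2=0, p3=1, p4=0, p5=0, p6=1, p7=1, p8=1, p9=0

Check each clause:
  1. (p4 | p1) — p1 is true.
  2. (p4 | ~p7 | ~p5) — ~p5 is true.
  3. (p8 | ~p3) — p8 is true.
  4. (~p9 | ~p4) — ~p4 is true.
  5. (~p6 | p1) — p1 is true.
  6. (~p5 | p6 | ~p4) — ~p5 is true.
  7. (~p3 | ~p2) — ~p2 is true.
  8. (~p9 | ~p1 | p3) — p3 is true.
  9. (~p6 | ~p3 | p8) — p8 is true.
  10. (~p2 | p8 | ~p5) — p8 is true.
  11. (p7 | p6 | ~p5) — ~p5 is true.
  12. (~p6 | ~p7 | p3) — p3 is true.
  13. (~p9 | ~p6) — ~p9 is true.
  14. (p5 | p7) — p7 is true.
  15. (~p2 | ~p7) — ~p2 is true.
  16. (p6 | ~p4) — ~p4 is true.
  17. (~p9 | p8) — p8 is true.
  18. (~p6 | p7) — p7 is true.
  19. (~p2 | ~p4) — ~p4 is true.
  20. (~p3 | ~p1 | ~p4) — ~p4 is true.
  21. (~p6 | ~p5 | p9) — ~p5 is true.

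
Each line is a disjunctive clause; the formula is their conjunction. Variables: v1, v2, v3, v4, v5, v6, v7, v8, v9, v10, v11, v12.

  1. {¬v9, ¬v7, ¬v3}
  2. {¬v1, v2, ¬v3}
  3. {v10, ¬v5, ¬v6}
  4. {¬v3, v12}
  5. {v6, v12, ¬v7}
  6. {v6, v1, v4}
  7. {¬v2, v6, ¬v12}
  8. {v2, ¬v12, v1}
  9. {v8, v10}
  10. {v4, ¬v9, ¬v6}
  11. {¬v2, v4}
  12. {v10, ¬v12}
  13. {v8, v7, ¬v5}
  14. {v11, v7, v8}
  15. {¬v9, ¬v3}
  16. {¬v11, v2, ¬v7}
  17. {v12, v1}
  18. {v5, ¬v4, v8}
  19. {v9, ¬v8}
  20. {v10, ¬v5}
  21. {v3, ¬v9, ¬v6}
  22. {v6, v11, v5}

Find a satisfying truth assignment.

v1=1, v2=0, v3=0, v4=1, v5=1, v6=1, v7=1, v8=0, v9=0, v10=1, v11=0, v12=0

Pure literal: v10 appears only positively; assign v10 = True.
Branch on v1: take v1 = True.
The remaining clauses are satisfied by v2 = False, v3 = False, v4 = True, v5 = True, v6 = True, v7 = True, v8 = False, v9 = False, v11 = False, v12 = False.
Every clause has at least one true literal under this assignment.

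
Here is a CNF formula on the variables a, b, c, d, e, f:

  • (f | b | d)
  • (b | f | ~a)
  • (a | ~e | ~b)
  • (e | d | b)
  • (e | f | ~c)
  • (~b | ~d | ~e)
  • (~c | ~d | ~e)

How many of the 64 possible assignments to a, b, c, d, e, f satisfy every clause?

28

Case analysis on b and e:
  b=T, e=T: remaining (a,c,d,f) ∈ {(T,F,F,F); (T,F,F,T); (T,T,F,F); (T,T,F,T)} — 4.
  b=T, e=F: a, d free; 3 ways for (c,f) × 2^2 = 12.
  b=F, e=T: 7 of the 16 assignments to (a,c,d,f) work.
  b=F, e=F: 5 of the 16 assignments to (a,c,d,f) work.
Total: 4 + 12 + 7 + 5 = 28.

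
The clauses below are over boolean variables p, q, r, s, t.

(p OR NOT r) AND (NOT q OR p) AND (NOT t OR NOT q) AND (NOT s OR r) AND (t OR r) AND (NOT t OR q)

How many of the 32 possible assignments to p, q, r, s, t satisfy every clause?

The models are:
  p=T q=F r=T s=F t=F
  p=T q=F r=T s=T t=F
  p=T q=T r=T s=F t=F
  p=T q=T r=T s=T t=F
That's 4 in total.

4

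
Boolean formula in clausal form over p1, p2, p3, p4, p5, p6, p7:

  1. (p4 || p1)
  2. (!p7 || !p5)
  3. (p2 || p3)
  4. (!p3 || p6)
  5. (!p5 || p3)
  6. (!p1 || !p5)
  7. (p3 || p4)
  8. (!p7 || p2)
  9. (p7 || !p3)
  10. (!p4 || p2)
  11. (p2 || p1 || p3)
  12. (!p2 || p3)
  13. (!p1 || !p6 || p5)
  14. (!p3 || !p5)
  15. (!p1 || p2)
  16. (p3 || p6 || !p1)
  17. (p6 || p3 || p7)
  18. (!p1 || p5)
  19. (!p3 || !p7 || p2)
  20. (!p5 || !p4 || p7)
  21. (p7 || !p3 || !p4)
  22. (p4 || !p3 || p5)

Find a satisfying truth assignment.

Branch on p1: take p1 = False.
  then p4 is forced to True.
  then p2 is forced to True.
  then p3 is forced to True.
  then p6 is forced to True.
  then p7 is forced to True.
  then p5 is forced to False.
Every clause has at least one true literal under this assignment.

p1 = 0  p2 = 1  p3 = 1  p4 = 1  p5 = 0  p6 = 1  p7 = 1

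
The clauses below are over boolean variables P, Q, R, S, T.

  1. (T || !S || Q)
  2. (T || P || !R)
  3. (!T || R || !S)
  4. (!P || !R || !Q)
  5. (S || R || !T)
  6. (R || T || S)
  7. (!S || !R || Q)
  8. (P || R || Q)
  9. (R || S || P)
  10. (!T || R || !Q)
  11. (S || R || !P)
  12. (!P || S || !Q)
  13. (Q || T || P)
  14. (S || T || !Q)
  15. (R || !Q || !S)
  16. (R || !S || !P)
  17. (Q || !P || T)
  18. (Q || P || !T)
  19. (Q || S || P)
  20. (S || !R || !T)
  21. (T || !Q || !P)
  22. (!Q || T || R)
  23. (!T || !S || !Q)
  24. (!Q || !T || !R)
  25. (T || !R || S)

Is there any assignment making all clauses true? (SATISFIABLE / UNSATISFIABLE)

Q = True:
  R = True:
    propagation gives P=False, T=True; an empty clause results — contradiction.
  R = False:
    propagation gives T=False; an empty clause results — contradiction.
Q = False:
  R = True:
    propagation gives S=False, P=True, T=True; an empty clause results — contradiction.
  R = False:
    propagation gives P=True, S=True; an empty clause results — contradiction.
Every branch closes, so no satisfying assignment exists.

UNSATISFIABLE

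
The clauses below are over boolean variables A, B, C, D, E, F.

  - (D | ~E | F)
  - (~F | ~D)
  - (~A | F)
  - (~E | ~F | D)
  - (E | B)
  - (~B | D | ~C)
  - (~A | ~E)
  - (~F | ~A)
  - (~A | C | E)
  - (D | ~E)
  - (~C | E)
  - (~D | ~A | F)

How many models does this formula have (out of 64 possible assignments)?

7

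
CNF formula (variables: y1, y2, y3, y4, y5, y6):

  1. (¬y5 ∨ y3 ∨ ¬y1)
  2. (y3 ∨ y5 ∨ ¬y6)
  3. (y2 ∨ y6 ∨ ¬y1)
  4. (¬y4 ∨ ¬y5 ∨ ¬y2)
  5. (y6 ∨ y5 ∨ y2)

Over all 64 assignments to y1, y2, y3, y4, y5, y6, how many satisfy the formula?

32

Case analysis on y5 and y2:
  y5=T, y2=T: y6 free; 3 ways for (y1,y3,y4) × 2^1 = 6.
  y5=T, y2=F: y4 free; 5 ways for (y1,y3,y6) × 2^1 = 10.
  y5=F, y2=T: y1, y4 free; 3 ways for (y3,y6) × 2^2 = 12.
  y5=F, y2=F: remaining (y1,y3,y4,y6) ∈ {(F,T,F,T); (F,T,T,T); (T,T,F,T); (T,T,T,T)} — 4.
Total: 6 + 10 + 12 + 4 = 32.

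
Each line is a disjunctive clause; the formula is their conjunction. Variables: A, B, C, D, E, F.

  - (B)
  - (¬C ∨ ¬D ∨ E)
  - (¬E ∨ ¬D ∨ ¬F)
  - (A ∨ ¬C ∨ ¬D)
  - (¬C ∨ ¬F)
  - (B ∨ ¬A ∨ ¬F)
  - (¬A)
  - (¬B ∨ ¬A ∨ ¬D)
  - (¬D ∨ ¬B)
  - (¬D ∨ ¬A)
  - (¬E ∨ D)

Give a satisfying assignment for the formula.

A=False, B=True, C=False, D=False, E=False, F=False

Check each clause:
  1. (B) — B is true.
  2. (¬D ∨ E ∨ ¬C) — ¬C is true.
  3. (¬D ∨ ¬F ∨ ¬E) — ¬F is true.
  4. (¬D ∨ ¬C ∨ A) — ¬D is true.
  5. (¬F ∨ ¬C) — ¬F is true.
  6. (¬F ∨ ¬A ∨ B) — B is true.
  7. (¬A) — ¬A is true.
  8. (¬D ∨ ¬B ∨ ¬A) — ¬D is true.
  9. (¬D ∨ ¬B) — ¬D is true.
  10. (¬D ∨ ¬A) — ¬D is true.
  11. (¬E ∨ D) — ¬E is true.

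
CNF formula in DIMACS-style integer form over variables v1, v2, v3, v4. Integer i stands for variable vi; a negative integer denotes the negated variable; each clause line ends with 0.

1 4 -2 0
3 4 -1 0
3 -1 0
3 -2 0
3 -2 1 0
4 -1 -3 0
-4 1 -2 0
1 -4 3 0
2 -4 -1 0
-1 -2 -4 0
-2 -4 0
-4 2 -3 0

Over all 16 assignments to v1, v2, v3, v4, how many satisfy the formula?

2

The models are:
  v1=F v2=F v3=F v4=F
  v1=F v2=F v3=T v4=F
That's 2 in total.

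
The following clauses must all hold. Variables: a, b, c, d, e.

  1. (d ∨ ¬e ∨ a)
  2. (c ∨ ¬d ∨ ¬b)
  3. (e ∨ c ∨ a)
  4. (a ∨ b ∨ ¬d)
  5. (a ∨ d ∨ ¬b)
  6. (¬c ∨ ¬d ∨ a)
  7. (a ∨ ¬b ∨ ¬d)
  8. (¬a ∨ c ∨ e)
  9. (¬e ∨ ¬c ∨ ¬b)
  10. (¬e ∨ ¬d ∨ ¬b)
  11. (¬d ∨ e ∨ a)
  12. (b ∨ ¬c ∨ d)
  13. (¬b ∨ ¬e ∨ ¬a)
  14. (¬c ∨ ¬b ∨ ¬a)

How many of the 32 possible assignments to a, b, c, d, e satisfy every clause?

4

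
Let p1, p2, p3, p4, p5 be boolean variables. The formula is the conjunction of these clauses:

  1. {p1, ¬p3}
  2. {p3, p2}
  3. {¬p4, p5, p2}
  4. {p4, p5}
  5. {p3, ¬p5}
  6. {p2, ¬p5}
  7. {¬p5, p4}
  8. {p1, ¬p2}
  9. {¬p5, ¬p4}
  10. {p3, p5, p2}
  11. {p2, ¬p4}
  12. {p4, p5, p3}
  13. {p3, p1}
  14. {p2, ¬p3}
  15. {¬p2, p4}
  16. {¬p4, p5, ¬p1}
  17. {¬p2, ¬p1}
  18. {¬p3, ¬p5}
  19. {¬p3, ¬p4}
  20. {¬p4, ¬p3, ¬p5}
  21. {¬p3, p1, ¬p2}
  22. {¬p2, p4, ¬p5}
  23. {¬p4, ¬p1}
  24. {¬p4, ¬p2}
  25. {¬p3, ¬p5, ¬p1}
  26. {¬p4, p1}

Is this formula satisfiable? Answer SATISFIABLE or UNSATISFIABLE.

p4 = True:
  propagation gives p5=False, p2=True; an empty clause results — contradiction.
p4 = False:
  propagation gives p5=True; an empty clause results — contradiction.
Every branch closes, so no satisfying assignment exists.

UNSATISFIABLE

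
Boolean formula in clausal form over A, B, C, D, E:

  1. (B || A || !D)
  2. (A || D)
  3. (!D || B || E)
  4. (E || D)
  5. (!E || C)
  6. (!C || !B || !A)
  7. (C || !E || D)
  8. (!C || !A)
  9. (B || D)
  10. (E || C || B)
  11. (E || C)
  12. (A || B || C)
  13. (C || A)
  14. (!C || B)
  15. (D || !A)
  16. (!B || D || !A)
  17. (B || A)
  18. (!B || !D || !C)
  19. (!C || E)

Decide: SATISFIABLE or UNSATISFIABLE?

UNSATISFIABLE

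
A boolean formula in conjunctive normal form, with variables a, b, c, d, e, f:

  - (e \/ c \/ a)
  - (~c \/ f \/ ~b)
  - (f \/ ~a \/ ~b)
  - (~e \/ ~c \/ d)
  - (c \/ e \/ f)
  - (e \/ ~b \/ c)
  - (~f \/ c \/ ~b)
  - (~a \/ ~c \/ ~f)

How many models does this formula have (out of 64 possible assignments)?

24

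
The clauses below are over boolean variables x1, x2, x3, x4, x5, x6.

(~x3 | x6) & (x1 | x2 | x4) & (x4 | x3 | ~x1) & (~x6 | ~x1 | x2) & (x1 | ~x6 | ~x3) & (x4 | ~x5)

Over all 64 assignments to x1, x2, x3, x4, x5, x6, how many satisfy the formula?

19

Split on x1, then x3.
  x1=T, x3=T: remaining (x2,x4,x5,x6) ∈ {(T,F,F,T); (T,T,F,T); (T,T,T,T)} — 3.
  x1=T, x3=F: x5 free; 3 ways for (x2,x4,x6) × 2^1 = 6.
  x1=F, x3=T: a clause becomes empty — 0.
  x1=F, x3=F: x6 free; 5 ways for (x2,x4,x5) × 2^1 = 10.
Total: 3 + 6 + 0 + 10 = 19.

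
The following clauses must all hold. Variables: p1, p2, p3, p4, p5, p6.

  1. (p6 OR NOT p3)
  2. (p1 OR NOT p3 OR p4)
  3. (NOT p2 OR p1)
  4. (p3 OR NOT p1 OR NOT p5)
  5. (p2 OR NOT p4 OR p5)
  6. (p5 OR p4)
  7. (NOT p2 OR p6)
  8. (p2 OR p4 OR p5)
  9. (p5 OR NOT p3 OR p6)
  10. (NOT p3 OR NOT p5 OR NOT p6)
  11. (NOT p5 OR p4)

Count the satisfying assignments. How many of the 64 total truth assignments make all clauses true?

4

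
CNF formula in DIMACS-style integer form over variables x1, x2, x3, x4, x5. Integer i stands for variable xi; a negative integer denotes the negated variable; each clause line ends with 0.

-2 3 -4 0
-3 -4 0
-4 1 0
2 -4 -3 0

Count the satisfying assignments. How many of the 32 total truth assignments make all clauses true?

Case analysis on x4 and x3:
  x4=T, x3=T: a clause becomes empty — 0.
  x4=T, x3=F: remaining (x1,x2,x5) ∈ {(T,F,F); (T,F,T)} — 2.
  x4=F, x3=T: x1, x2, x5 free → 2^3 = 8.
  x4=F, x3=F: x1, x2, x5 free → 2^3 = 8.
Total: 0 + 2 + 8 + 8 = 18.

18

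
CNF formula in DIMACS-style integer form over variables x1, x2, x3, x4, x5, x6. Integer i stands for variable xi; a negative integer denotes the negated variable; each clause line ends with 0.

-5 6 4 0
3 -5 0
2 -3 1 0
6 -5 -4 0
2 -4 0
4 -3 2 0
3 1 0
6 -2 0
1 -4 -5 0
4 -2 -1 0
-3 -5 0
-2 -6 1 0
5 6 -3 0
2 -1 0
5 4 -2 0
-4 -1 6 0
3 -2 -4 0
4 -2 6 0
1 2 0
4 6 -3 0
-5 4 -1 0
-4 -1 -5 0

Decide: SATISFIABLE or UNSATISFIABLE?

SATISFIABLE

Set x1 = True and propagate.
  then x2 is forced to True.
  then x6 is forced to True.
  then x4 is forced to True.
  then x3 is forced to True.
  then x5 is forced to False.
So x1=T, x2=T, x3=T, x4=T, x5=F, x6=T is a satisfying assignment.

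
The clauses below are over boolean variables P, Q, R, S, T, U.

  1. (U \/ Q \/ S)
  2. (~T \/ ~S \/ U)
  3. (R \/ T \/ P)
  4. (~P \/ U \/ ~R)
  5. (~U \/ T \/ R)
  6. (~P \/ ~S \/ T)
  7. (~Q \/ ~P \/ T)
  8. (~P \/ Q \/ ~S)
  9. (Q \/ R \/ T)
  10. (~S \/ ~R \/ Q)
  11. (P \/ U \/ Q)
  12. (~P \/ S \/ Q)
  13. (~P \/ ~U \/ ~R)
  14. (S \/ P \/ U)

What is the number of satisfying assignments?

Case analysis on P and Q:
  P=1, Q=1: remaining (R,S,T,U) ∈ {(0,0,1,0); (0,0,1,1); (0,1,1,1)} — 3.
  P=1, Q=0: a clause becomes empty — 0.
  P=0, Q=1: 7 of the 16 assignments to (R,S,T,U) work.
  P=0, Q=0: remaining (R,S,T,U) ∈ {(0,0,1,1); (0,1,1,1); (1,0,0,1); (1,0,1,1)} — 4.
Total: 3 + 0 + 7 + 4 = 14.

14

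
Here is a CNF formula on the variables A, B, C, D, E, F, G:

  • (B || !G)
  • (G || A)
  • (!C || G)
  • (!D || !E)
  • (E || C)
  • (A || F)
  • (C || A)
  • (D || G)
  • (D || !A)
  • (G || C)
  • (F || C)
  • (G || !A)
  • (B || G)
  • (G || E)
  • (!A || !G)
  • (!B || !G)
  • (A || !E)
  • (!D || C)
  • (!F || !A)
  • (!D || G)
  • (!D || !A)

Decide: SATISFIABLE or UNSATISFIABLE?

G = True:
  propagation gives B=True; an empty clause results — contradiction.
G = False:
  propagation gives A=True; an empty clause results — contradiction.
Every branch closes, so no satisfying assignment exists.

UNSATISFIABLE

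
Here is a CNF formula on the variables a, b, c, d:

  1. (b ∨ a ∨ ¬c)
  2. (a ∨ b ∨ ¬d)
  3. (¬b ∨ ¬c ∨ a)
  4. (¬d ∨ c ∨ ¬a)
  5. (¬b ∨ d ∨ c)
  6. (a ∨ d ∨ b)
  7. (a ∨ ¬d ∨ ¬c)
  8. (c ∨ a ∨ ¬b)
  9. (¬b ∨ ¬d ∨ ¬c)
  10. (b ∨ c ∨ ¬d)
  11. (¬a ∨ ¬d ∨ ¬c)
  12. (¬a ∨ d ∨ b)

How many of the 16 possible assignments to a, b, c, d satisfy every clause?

Satisfying assignments:
  a=T b=T c=T d=F
That's 1 in total.

1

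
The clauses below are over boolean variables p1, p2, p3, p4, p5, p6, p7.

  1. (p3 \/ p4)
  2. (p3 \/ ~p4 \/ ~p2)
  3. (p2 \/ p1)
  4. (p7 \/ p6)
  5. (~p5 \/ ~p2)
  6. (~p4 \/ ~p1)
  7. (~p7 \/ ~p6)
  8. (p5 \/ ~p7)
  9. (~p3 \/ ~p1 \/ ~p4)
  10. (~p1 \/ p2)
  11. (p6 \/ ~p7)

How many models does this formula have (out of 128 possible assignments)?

3

The models are:
  p1=F p2=T p3=T p4=F p5=F p6=T p7=F
  p1=F p2=T p3=T p4=T p5=F p6=T p7=F
  p1=T p2=T p3=T p4=F p5=F p6=T p7=F
That's 3 in total.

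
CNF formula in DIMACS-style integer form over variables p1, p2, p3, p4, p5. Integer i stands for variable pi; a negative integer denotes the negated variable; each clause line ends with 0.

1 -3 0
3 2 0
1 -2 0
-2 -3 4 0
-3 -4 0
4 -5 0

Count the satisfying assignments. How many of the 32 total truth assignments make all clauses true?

The models are:
  p1=T p2=F p3=T p4=F p5=F
  p1=T p2=T p3=F p4=F p5=F
  p1=T p2=T p3=F p4=T p5=F
  p1=T p2=T p3=F p4=T p5=T
That's 4 in total.

4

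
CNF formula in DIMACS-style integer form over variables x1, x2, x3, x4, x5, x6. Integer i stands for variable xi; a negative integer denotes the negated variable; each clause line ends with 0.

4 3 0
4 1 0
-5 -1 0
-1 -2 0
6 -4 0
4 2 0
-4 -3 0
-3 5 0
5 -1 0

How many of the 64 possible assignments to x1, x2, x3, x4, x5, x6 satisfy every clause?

The models are:
  x1=F x2=F x3=F x4=T x5=F x6=T
  x1=F x2=F x3=F x4=T x5=T x6=T
  x1=F x2=T x3=F x4=T x5=F x6=T
  x1=F x2=T x3=F x4=T x5=T x6=T
Count: 4.

4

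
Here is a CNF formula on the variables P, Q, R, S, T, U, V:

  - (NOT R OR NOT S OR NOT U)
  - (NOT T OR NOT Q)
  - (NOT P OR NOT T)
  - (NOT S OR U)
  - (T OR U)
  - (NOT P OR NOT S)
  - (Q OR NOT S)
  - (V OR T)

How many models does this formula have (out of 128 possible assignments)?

17

Case analysis on S and T:
  S=T, T=T: a clause becomes empty — 0.
  S=T, T=F: remaining (P,Q,R,U,V) ∈ {(F,T,F,T,T)} — 1.
  S=F, T=T: forces P=F; Q=F; R, U, V free → 2^3 = 8.
  S=F, T=F: forces U=T; V=T; P, Q, R free → 2^3 = 8.
Total: 0 + 1 + 8 + 8 = 17.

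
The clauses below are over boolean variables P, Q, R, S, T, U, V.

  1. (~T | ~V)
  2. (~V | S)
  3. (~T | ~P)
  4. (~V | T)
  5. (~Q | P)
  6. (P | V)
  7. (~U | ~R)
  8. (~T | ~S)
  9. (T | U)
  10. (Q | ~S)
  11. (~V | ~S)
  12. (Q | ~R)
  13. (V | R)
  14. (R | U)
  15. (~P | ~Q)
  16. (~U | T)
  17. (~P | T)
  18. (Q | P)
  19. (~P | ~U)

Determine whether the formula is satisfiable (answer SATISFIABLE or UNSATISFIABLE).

UNSATISFIABLE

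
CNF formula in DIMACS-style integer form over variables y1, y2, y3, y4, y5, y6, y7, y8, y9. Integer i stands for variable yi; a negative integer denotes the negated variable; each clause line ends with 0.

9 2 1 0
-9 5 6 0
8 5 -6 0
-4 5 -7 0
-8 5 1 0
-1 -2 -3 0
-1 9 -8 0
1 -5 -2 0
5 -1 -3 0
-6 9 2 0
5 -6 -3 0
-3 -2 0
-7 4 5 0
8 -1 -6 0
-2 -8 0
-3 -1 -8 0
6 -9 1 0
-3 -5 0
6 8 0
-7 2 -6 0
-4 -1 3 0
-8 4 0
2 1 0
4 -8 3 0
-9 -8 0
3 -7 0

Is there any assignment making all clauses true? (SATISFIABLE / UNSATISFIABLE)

UNSATISFIABLE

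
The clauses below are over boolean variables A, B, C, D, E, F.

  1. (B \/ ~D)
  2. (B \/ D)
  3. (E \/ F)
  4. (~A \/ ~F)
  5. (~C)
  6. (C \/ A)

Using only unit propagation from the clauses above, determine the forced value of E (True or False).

True

(~C) is a unit clause: C = False.
(C \/ A): since C = False, the clause reduces to (A). A = True.
In (~A \/ ~F), ~A is now false; ~F must hold, so F = False.
In (F \/ E), F is now false; E must hold, so E = True.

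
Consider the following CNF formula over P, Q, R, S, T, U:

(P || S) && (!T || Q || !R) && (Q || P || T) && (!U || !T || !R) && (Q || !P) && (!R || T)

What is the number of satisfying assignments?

Case analysis on T and P:
  T=T, P=T: S free; 3 ways for (Q,R,U) × 2^1 = 6.
  T=T, P=F: 5 of the 16 assignments to (Q,R,S,U) work.
  T=F, P=T: remaining (Q,R,S,U) ∈ {(T,F,F,F); (T,F,F,T); (T,F,T,F); (T,F,T,T)} — 4.
  T=F, P=F: remaining (Q,R,S,U) ∈ {(T,F,T,F); (T,F,T,T)} — 2.
Total: 6 + 5 + 4 + 2 = 17.

17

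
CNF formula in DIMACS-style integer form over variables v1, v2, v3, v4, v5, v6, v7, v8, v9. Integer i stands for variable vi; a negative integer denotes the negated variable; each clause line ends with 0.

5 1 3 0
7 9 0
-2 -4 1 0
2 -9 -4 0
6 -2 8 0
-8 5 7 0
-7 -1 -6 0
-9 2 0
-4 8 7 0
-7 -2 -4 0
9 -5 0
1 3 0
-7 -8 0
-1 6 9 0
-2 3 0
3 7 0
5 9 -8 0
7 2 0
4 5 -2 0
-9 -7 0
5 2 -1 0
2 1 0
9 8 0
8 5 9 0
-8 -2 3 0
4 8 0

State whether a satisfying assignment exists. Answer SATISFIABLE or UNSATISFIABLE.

Pure literal: v3 appears only positively; assign v3 = True.
Branch on v1: take v1 = True.
Try v2 = True.
The remaining clauses are satisfied by v4 = False, v5 = True, v6 = True, v7 = False, v8 = True, v9 = True.
So v1 = True, v2 = True, v3 = True, v4 = False, v5 = True, v6 = True, v7 = False, v8 = True, v9 = True is a satisfying assignment.

SATISFIABLE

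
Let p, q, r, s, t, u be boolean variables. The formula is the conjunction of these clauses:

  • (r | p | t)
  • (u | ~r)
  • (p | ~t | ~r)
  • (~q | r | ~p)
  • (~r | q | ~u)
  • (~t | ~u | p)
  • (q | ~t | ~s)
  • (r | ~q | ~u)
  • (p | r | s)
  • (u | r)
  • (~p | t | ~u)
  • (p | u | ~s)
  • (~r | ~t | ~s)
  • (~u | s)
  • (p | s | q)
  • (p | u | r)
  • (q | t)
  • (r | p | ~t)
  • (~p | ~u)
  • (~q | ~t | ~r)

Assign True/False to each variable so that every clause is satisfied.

p = F, q = T, r = T, s = T, t = F, u = T

Set p = False and propagate.
The remaining clauses are satisfied by q = True, r = True, s = True, t = False, u = True.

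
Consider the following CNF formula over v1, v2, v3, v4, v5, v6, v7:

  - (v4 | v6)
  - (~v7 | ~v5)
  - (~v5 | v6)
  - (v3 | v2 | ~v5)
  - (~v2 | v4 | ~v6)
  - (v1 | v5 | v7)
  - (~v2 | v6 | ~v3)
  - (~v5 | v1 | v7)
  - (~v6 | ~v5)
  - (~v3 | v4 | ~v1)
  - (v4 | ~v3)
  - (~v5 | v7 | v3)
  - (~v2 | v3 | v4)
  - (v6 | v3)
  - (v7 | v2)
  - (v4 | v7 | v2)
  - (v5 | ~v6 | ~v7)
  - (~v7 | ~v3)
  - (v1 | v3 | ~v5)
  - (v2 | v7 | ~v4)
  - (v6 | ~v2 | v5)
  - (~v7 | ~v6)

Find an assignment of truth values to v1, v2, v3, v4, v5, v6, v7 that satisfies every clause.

Try v1 = True.
Set v2 = True and propagate.
Branch on v3: take v3 = True.
  then v6 is forced to True.
  then v4 is forced to True.
  then v5 is forced to False.
  then v7 is forced to False.

v1=True, v2=True, v3=True, v4=True, v5=False, v6=True, v7=False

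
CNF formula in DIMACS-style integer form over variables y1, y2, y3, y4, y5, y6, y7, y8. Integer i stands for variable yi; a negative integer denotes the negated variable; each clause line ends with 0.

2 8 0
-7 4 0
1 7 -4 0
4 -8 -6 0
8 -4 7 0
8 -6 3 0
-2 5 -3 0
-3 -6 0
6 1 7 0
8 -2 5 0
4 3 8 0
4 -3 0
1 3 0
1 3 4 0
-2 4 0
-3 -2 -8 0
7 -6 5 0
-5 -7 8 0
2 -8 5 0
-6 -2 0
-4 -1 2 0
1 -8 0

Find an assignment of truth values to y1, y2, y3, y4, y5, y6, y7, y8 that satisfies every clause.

y1=True  y2=True  y3=False  y4=True  y5=True  y6=False  y7=True  y8=True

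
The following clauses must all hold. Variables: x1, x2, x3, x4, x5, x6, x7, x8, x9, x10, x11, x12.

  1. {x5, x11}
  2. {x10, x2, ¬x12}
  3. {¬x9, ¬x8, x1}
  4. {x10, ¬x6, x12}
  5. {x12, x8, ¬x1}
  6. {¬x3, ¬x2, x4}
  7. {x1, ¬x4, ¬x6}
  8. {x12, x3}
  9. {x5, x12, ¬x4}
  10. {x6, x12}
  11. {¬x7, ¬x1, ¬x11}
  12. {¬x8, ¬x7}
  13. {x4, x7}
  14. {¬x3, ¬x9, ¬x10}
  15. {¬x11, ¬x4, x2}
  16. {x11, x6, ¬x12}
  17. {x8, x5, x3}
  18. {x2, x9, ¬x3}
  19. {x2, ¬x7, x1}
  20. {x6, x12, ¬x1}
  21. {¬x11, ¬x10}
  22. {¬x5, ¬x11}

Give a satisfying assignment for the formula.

x1=True, x2=True, x3=True, x4=True, x5=False, x6=True, x7=False, x8=True, x9=True, x10=False, x11=True, x12=True

Check each clause:
  1. {x11, x5} — x11 is true.
  2. {x10, ¬x12, x2} — x2 is true.
  3. {x1, ¬x9, ¬x8} — x1 is true.
  4. {x12, ¬x6, x10} — x12 is true.
  5. {¬x1, x12, x8} — x8 is true.
  6. {¬x3, ¬x2, x4} — x4 is true.
  7. {x1, ¬x4, ¬x6} — x1 is true.
  8. {x3, x12} — x3 is true.
  9. {x12, x5, ¬x4} — x12 is true.
  10. {x12, x6} — x12 is true.
  11. {¬x11, ¬x7, ¬x1} — ¬x7 is true.
  12. {¬x8, ¬x7} — ¬x7 is true.
  13. {x7, x4} — x4 is true.
  14. {¬x9, ¬x3, ¬x10} — ¬x10 is true.
  15. {x2, ¬x11, ¬x4} — x2 is true.
  16. {x11, ¬x12, x6} — x11 is true.
  17. {x3, x5, x8} — x8 is true.
  18. {¬x3, x2, x9} — x9 is true.
  19. {x2, x1, ¬x7} — ¬x7 is true.
  20. {x12, ¬x1, x6} — x12 is true.
  21. {¬x10, ¬x11} — ¬x10 is true.
  22. {¬x5, ¬x11} — ¬x5 is true.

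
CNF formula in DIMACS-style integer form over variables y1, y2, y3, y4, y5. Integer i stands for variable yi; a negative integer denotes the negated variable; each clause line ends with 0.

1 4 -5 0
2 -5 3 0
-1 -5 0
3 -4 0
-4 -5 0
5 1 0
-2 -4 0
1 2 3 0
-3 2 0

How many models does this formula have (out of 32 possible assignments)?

Satisfying assignments:
  y1=T y2=F y3=F y4=F y5=F
  y1=T y2=T y3=F y4=F y5=F
  y1=T y2=T y3=T y4=F y5=F
Count: 3.

3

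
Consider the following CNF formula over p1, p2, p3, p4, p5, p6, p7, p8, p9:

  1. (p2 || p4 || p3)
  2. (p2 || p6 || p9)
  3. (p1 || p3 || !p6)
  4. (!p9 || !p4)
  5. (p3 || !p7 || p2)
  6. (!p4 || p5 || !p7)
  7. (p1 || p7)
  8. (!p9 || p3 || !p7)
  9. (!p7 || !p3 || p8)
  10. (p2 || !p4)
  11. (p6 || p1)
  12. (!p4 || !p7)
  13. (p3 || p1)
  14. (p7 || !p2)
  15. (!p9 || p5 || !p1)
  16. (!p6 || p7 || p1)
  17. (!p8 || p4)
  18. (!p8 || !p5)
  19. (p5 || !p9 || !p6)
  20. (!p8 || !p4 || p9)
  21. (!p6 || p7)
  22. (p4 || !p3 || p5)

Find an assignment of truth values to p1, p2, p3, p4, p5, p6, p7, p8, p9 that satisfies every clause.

p1=T, p2=T, p3=F, p4=F, p5=F, p6=T, p7=T, p8=F, p9=F

Check each clause:
  1. (p3 || p4 || p2) — p2 is true.
  2. (p2 || p6 || p9) — p2 is true.
  3. (!p6 || p3 || p1) — p1 is true.
  4. (!p9 || !p4) — !p4 is true.
  5. (!p7 || p3 || p2) — p2 is true.
  6. (!p7 || !p4 || p5) — !p4 is true.
  7. (p1 || p7) — p1 is true.
  8. (p3 || !p7 || !p9) — !p9 is true.
  9. (p8 || !p7 || !p3) — !p3 is true.
  10. (p2 || !p4) — p2 is true.
  11. (p1 || p6) — p1 is true.
  12. (!p4 || !p7) — !p4 is true.
  13. (p3 || p1) — p1 is true.
  14. (p7 || !p2) — p7 is true.
  15. (p5 || !p9 || !p1) — !p9 is true.
  16. (p7 || p1 || !p6) — p1 is true.
  17. (!p8 || p4) — !p8 is true.
  18. (!p8 || !p5) — !p8 is true.
  19. (!p6 || !p9 || p5) — !p9 is true.
  20. (!p4 || p9 || !p8) — !p8 is true.
  21. (!p6 || p7) — p7 is true.
  22. (!p3 || p5 || p4) — !p3 is true.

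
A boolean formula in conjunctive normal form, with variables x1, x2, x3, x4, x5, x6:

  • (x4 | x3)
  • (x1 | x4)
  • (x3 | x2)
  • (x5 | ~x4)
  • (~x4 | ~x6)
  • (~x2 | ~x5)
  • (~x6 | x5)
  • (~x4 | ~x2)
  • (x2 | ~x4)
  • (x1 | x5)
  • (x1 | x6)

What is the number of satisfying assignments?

4

The models are:
  x1=T x2=F x3=T x4=F x5=F x6=F
  x1=T x2=F x3=T x4=F x5=T x6=F
  x1=T x2=F x3=T x4=F x5=T x6=T
  x1=T x2=T x3=T x4=F x5=F x6=F
Count: 4.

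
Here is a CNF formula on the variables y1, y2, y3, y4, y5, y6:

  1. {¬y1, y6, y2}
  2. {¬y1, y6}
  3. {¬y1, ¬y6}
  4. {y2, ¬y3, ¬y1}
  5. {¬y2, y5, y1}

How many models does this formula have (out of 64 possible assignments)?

24

Split on y1, then y2.
  y1=1, y2=1: a clause becomes empty — 0.
  y1=1, y2=0: a clause becomes empty — 0.
  y1=0, y2=1: forces y5=1; y3, y4, y6 free → 2^3 = 8.
  y1=0, y2=0: y3, y4, y5, y6 free → 2^4 = 16.
Total: 0 + 0 + 8 + 16 = 24.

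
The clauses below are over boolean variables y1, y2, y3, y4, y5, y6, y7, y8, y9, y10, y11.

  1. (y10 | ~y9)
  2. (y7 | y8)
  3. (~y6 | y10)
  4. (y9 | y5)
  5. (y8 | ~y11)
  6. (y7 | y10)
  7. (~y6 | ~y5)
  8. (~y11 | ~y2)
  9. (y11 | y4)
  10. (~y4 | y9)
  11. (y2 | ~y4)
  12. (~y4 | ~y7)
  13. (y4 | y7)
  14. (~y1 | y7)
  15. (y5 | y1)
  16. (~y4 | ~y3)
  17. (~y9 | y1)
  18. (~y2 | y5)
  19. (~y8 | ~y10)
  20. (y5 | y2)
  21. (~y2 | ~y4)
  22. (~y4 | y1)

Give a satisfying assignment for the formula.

y1=True, y2=False, y3=False, y4=False, y5=True, y6=False, y7=True, y8=True, y9=False, y10=False, y11=True

Check each clause:
  1. (~y9 | y10) — ~y9 is true.
  2. (y8 | y7) — y8 is true.
  3. (y10 | ~y6) — ~y6 is true.
  4. (y9 | y5) — y5 is true.
  5. (~y11 | y8) — y8 is true.
  6. (y10 | y7) — y7 is true.
  7. (~y5 | ~y6) — ~y6 is true.
  8. (~y2 | ~y11) — ~y2 is true.
  9. (y11 | y4) — y11 is true.
  10. (y9 | ~y4) — ~y4 is true.
  11. (~y4 | y2) — ~y4 is true.
  12. (~y7 | ~y4) — ~y4 is true.
  13. (y4 | y7) — y7 is true.
  14. (y7 | ~y1) — y7 is true.
  15. (y5 | y1) — y1 is true.
  16. (~y3 | ~y4) — ~y4 is true.
  17. (~y9 | y1) — y1 is true.
  18. (y5 | ~y2) — y5 is true.
  19. (~y10 | ~y8) — ~y10 is true.
  20. (y5 | y2) — y5 is true.
  21. (~y2 | ~y4) — ~y4 is true.
  22. (~y4 | y1) — y1 is true.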